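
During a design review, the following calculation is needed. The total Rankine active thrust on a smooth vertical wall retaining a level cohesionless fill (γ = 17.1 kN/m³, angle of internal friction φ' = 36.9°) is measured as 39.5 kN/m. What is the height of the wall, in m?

4.30 m

K_a = 0.2497. P_a = ½ K_a γ H² ⇒ H = √(2P_a/(K_a γ)).
H = √(2×39.5/(0.2497×17.1)) = 4.302 m.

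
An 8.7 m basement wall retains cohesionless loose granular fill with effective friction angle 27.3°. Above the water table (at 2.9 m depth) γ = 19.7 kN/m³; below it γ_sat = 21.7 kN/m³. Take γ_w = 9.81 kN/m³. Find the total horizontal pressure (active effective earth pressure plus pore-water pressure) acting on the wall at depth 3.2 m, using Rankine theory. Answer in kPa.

25.5 kPa

K_a = (1 − sin φ)/(1 + sin φ) = 0.3711.
γ' = 21.7 − 9.81 = 11.89 kN/m³.
Effective vertical stress at 3.2 m: σ'_v = 19.7×2.9 + 11.89×0.300 = 60.70 kPa.
σ'_h = K_a σ'_v = 0.3711 × 60.70 = 22.53 kPa; u = γ_w × 0.300 = 2.943 kPa.
Total σ_h = 22.53 + 2.943 = 25.47 kPa.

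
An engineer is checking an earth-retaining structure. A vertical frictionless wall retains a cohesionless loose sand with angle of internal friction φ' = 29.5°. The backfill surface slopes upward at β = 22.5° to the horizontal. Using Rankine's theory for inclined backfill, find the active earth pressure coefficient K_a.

K_a = cos β · (cos β − √(cos²β − cos²φ)) / (cos β + √(cos²β − cos²φ)).
cos β = 0.9239, cos φ = 0.8704, √(cos²β − cos²φ) = 0.3099.
K_a = 0.9239 × (0.9239 − 0.3099)/(0.9239 + 0.3099) = 0.4598.

0.460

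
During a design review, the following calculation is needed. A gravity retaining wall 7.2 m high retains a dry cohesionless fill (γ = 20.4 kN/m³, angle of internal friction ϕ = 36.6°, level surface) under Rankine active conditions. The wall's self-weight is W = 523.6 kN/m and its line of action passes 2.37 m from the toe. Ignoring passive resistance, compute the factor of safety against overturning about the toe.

3.87

K_a = tan²(45° − 36.6°/2) = 0.2530.
P_a = ½K_aγH² = 0.5×0.2530×20.4×7.2² = 133.8 kN/m, acting at H/3 = 2.400 m above the base.
Overturning moment M_o = P_a × H/3 = 133.8 × 2.400 = 321.0.
Resisting moment M_r = W × 2.37 = 523.6 × 2.37 = 1241.
FS_overturning = M_r/M_o = 1241/321.0 = 3.866.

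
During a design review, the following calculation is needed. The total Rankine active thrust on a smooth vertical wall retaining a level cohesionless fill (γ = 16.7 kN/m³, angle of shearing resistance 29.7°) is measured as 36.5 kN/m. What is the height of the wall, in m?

K_a = 0.3374. P_a = ½ K_a γ H² ⇒ H = √(2P_a/(K_a γ)).
H = √(2×36.5/(0.3374×16.7)) = 3.599 m.

3.60 m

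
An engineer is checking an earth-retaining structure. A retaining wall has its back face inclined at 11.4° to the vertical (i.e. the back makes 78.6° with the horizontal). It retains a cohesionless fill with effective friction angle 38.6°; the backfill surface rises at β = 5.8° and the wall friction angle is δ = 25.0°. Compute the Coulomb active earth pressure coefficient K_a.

K_a = sin²(α+φ) / [sin²α · sin(α−δ) · (1 + √{sin(φ+δ)sin(φ−β) / (sin(α−δ)sin(α+β))})²].
With α = 78.6°, φ = 38.6°, δ = 25.0°, β = 5.8°: K_a = 0.3234.

0.323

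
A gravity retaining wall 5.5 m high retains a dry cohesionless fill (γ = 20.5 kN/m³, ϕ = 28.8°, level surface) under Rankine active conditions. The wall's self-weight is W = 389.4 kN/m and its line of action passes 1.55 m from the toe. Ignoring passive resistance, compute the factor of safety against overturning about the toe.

3.04

K_a = tan²(45° − 28.8°/2) = 0.3498.
P_a = ½K_aγH² = 0.5×0.3498×20.5×5.5² = 108.4 kN/m, acting at H/3 = 1.833 m above the base.
Overturning moment M_o = P_a × H/3 = 108.4 × 1.833 = 198.8.
Resisting moment M_r = W × 1.55 = 389.4 × 1.55 = 603.6.
FS_overturning = M_r/M_o = 603.6/198.8 = 3.036.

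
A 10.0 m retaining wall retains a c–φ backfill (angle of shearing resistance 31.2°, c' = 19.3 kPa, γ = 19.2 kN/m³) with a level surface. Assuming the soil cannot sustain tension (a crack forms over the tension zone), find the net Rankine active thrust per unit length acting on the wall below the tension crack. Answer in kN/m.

126 kN/m

K_a = 0.3175; √K_a = 0.5635.
Tension-crack depth z_c = 2c/(γ√K_a) = 2×19.3/(19.2×0.5635) = 3.568 m.
σ_a at base = K_a γ H − 2c√K_a = 0.3175×19.2×10.0 − 2×19.3×0.5635 = 39.21 kPa.
P_a = ½ × 39.21 × (H − z_c) = 0.5×39.21×6.432 = 126.1 kN/m.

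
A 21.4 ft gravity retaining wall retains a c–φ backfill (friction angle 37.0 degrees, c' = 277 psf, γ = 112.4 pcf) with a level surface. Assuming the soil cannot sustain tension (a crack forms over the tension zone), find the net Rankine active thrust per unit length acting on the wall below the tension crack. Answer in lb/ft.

K_a = 0.2486; √K_a = 0.4986.
Tension-crack depth z_c = 2c/(γ√K_a) = 2×277/(112.4×0.4986) = 9.886 ft.
σ_a at base = K_a γ H − 2c√K_a = 0.2486×112.4×21.4 − 2×277×0.4986 = 321.7 psf.
P_a = ½ × 321.7 × (H − z_c) = 0.5×321.7×11.51 = 1852 lb/ft.

1850 lb/ft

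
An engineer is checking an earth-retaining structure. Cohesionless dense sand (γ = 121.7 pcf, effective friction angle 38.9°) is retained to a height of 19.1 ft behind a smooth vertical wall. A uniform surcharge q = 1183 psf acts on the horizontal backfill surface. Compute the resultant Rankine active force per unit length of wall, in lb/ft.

K_a = tan²(45° − φ/2) = 0.2285.
Soil triangle: ½ K_a γ H² = 0.5×0.2285×121.7×19.1² = 5073 lb/ft.
Surcharge rectangle: K_a q H = 0.2285×1183×19.1 = 5164 lb/ft.
Total = 5073 + 5164 = 10240 lb/ft.

10200 lb/ft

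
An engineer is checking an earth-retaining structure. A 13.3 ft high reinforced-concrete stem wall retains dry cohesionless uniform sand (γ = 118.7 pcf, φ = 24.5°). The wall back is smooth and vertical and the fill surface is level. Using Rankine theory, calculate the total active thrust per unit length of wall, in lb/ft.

K_a = tan²(45° − φ/2) = 0.4137.
P_a = ½ K_a γ H² = 0.5 × 0.4137 × 118.7 × 13.3² = 4344 lb/ft.

4340 lb/ft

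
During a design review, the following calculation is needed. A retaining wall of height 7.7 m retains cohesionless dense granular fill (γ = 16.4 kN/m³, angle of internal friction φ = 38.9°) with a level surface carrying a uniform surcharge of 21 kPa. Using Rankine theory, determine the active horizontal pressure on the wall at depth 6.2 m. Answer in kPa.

K_a = (1 − sin φ)/(1 + sin φ) = 0.2285.
σ_v = γz + q = 16.4 × 6.2 + 21 = 122.7 kPa.
σ_h = K_a σ_v = 0.2285 × 122.7 = 28.04 kPa.

28.0 kPa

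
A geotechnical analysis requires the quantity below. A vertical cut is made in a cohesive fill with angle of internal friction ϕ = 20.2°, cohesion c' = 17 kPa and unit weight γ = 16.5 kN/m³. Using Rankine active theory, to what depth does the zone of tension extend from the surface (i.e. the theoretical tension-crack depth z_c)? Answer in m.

2.95 m

K_a = tan²(45° − 20.2°/2) = 0.4867; √K_a = 0.6976.
The active pressure is zero where K_a γ z = 2c√K_a, so z_c = 2c/(γ√K_a) = 2×17/(16.5×0.6976) = 2.954 m.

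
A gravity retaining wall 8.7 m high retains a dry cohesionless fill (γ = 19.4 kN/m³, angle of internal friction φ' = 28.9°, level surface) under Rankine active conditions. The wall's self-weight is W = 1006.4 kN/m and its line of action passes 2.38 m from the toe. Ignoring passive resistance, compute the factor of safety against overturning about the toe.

K_a = tan²(45° − 28.9°/2) = 0.3484.
P_a = ½K_aγH² = 0.5×0.3484×19.4×8.7² = 255.8 kN/m, acting at H/3 = 2.900 m above the base.
Overturning moment M_o = P_a × H/3 = 255.8 × 2.900 = 741.7.
Resisting moment M_r = W × 2.38 = 1006.4 × 2.38 = 2395.
FS_overturning = M_r/M_o = 2395/741.7 = 3.229.

3.23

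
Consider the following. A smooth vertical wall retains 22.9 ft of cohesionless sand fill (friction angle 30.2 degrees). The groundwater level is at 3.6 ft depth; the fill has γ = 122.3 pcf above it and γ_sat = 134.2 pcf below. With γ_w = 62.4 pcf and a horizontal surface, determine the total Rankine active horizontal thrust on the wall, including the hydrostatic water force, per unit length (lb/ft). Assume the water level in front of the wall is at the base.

K_a = tan²(45° − φ/2) = 0.3307.
γ' = 134.2 − 62.4 = 71.80 pcf. Depth below WT = 19.3 ft.
σ'_h at WT = K_a γ d_w = 145.6 psf; at base = 145.6 + K_a γ' × 19.3 = 603.8 psf.
P₁ (0–3.6 ft) = ½×145.6×3.6 = 262.0. P₂ (3.6–22.9 ft) = ½(145.6+603.8)×19.3 = 7231.
P_w = ½ γ_w h₂² = 0.5×62.4×19.3² = 11620. Total = 262.0+7231+11620 = 19120 lb/ft.

19100 lb/ft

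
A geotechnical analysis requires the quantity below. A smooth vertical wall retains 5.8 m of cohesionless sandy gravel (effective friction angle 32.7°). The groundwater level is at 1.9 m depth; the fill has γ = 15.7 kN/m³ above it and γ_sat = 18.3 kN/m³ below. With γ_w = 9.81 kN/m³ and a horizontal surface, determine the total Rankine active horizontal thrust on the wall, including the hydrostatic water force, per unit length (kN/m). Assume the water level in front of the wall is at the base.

K_a = tan²(45° − φ/2) = 0.2985.
γ' = 18.3 − 9.81 = 8.490 kN/m³. Depth below WT = 3.9 m.
σ'_h at WT = K_a γ d_w = 8.904 kPa; at base = 8.904 + K_a γ' × 3.9 = 18.79 kPa.
P₁ (0–1.9 m) = ½×8.904×1.9 = 8.459. P₂ (1.9–5.8 m) = ½(8.904+18.79)×3.9 = 54.00.
P_w = ½ γ_w h₂² = 0.5×9.81×3.9² = 74.61. Total = 8.459+54.00+74.61 = 137.1 kN/m.

137 kN/m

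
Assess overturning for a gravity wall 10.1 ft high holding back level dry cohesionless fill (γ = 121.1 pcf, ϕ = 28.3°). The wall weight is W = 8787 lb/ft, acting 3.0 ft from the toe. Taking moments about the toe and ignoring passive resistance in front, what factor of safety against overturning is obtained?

K_a = tan²(45° − 28.3°/2) = 0.3568.
P_a = ½K_aγH² = 0.5×0.3568×121.1×10.1² = 2204 lb/ft, acting at H/3 = 3.367 ft above the base.
Overturning moment M_o = P_a × H/3 = 2204 × 3.367 = 7419.
Resisting moment M_r = W × 3.0 = 8787 × 3.0 = 26360.
FS_overturning = M_r/M_o = 26360/7419 = 3.553.

3.55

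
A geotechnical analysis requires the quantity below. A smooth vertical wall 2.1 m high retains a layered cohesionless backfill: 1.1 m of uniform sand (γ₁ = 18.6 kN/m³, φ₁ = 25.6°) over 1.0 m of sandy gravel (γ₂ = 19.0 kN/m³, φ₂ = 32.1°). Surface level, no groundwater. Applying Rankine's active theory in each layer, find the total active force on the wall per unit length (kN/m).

K_a1 = tan²(45°−25.6°/2) = 0.3966; K_a2 = tan²(45°−32.1°/2) = 0.3060.
Layer 1: σ at base = K_a1 γ₁ h₁ = 8.114 kPa; P₁ = ½×8.114×1.1 = 4.463.
Layer 2: σ_v at top = γ₁h₁ = 20.46; σ_h top = K_a2×20.46 = 6.261; σ_h base = K_a2×(20.46+19.0×1.0) = 12.07.
P₂ = ½(6.261+12.07)×1.0 = 9.168. Total P_a = 4.463+9.168 = 13.63 kN/m.

13.6 kN/m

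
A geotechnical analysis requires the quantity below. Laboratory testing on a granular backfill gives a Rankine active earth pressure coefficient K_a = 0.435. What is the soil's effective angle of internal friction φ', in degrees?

23.2°

K_a = tan²(45° − φ/2) ⇒ 45° − φ/2 = arctan(√0.435) = 33.41°.
φ = 2(45° − 33.41°) = 23.19°.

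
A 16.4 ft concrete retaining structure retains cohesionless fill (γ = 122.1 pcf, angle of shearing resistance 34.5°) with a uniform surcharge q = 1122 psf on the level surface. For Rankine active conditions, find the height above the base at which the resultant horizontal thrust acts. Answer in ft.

6.91 ft

K_a = 0.2768.
Triangular part P₁ = ½K_aγH² = 4545 at H/3 = 5.467 ft; rectangular part P₂ = K_a q H = 5093 at H/2 = 8.200 ft.
ȳ = (P₁·5.467 + P₂·8.200)/(P₁+P₂) = 6.911 ft.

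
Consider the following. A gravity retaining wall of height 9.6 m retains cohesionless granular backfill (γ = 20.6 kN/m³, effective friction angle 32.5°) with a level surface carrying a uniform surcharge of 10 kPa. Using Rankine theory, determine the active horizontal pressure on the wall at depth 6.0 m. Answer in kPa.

K_a = (1 − sin φ)/(1 + sin φ) = 0.3010.
σ_v = γz + q = 20.6 × 6.0 + 10 = 133.6 kPa.
σ_h = K_a σ_v = 0.3010 × 133.6 = 40.21 kPa.

40.2 kPa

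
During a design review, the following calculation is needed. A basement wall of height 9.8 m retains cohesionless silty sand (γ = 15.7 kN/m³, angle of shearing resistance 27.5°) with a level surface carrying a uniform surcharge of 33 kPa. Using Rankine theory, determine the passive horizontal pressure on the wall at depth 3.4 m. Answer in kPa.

K_p = (1 + sin φ)/(1 − sin φ) = 2.716.
σ_v = γz + q = 15.7 × 3.4 + 33 = 86.38 kPa.
σ_h = K_p σ_v = 2.716 × 86.38 = 234.6 kPa.

235 kPa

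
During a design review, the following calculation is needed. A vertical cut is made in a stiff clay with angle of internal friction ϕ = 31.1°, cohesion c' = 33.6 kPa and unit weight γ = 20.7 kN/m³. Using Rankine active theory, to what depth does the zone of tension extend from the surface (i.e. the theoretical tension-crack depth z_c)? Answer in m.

5.75 m

K_a = tan²(45° − 31.1°/2) = 0.3188; √K_a = 0.5646.
The active pressure is zero where K_a γ z = 2c√K_a, so z_c = 2c/(γ√K_a) = 2×33.6/(20.7×0.5646) = 5.750 m.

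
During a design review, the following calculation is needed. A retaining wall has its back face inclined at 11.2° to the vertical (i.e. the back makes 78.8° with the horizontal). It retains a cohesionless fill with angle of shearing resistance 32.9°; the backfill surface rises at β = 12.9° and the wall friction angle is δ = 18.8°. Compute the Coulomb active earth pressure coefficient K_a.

0.427

K_a = sin²(α+φ) / [sin²α · sin(α−δ) · (1 + √{sin(φ+δ)sin(φ−β) / (sin(α−δ)sin(α+β))})²].
With α = 78.8°, φ = 32.9°, δ = 18.8°, β = 12.9°: K_a = 0.4274.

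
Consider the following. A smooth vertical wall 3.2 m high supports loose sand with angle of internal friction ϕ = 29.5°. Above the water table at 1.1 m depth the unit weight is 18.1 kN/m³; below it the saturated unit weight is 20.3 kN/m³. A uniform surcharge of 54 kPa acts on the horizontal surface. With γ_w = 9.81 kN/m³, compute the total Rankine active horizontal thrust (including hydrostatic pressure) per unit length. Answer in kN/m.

106 kN/m

K_a = tan²(45° − φ/2) = 0.3401.
γ' = 20.3 − 9.81 = 10.49 kN/m³. h₂ = H − d_w = 2.1 m.
σ'_h: at surface K_a·q = 18.37; at WT K_a(q+γd_w) = 25.14; at base K_a(q+γd_w+γ'h₂) = 32.63 kPa.
P₁ = ½(18.37+25.14)×1.1 = 23.93; P₂ = ½(25.14+32.63)×2.1 = 60.65; P_w = ½γ_w h₂² = 21.63.
Total = 23.93+60.65+21.63 = 106.2 kN/m.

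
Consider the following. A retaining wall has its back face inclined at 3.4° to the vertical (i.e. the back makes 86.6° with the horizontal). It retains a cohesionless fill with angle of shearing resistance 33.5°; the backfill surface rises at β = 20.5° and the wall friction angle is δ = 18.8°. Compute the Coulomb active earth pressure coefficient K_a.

K_a = sin²(α+φ) / [sin²α · sin(α−δ) · (1 + √{sin(φ+δ)sin(φ−β) / (sin(α−δ)sin(α+β))})²].
With α = 86.6°, φ = 33.5°, δ = 18.8°, β = 20.5°: K_a = 0.3867.

0.387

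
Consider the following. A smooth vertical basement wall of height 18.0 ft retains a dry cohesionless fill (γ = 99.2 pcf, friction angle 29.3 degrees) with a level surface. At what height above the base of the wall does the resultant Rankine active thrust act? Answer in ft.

K_a = 0.3428.
The pressure distribution is triangular, so the resultant acts at H/3 above the base = 18.0/3 = 6.000 ft.

6.00 ft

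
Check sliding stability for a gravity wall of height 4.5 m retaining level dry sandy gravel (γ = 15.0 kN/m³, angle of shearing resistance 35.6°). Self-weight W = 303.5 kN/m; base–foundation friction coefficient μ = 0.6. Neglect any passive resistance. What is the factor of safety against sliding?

K_a = tan²(45° − 35.6°/2) = 0.2641.
P_a = ½K_aγH² = 0.5×0.2641×15.0×4.5² = 40.11 kN/m, acting at H/3 = 1.500 m above the base.
FS_sliding = μW / P_a = 0.6×303.5 / 40.11 = 4.540.

4.54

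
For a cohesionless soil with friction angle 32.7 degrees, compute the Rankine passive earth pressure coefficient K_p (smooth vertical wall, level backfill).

3.35

K_p = (1 + sin φ)/(1 − sin φ) = tan²(45° + 32.7°/2) = 3.350.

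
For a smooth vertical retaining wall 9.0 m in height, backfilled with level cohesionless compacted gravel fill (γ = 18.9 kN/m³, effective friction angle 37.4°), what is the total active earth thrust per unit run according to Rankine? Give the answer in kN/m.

K_a = tan²(45° − φ/2) = 0.2443.
P_a = ½ K_a γ H² = 0.5 × 0.2443 × 18.9 × 9.0² = 187.0 kN/m.

187 kN/m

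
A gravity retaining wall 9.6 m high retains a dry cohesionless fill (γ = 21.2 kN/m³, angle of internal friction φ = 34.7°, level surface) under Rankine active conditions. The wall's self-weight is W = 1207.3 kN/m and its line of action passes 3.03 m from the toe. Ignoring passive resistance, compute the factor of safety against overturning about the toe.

K_a = tan²(45° − 34.7°/2) = 0.2745.
P_a = ½K_aγH² = 0.5×0.2745×21.2×9.6² = 268.1 kN/m, acting at H/3 = 3.200 m above the base.
Overturning moment M_o = P_a × H/3 = 268.1 × 3.200 = 858.0.
Resisting moment M_r = W × 3.03 = 1207.3 × 3.03 = 3658.
FS_overturning = M_r/M_o = 3658/858.0 = 4.263.

4.26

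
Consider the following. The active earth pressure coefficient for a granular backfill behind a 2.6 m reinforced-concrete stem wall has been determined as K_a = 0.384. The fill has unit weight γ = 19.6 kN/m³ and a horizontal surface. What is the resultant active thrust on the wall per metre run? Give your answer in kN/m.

P = ½ K_a γ H² = 0.5 × 0.384 × 19.6 × 2.6² = 25.44 kN/m.

25.4 kN/m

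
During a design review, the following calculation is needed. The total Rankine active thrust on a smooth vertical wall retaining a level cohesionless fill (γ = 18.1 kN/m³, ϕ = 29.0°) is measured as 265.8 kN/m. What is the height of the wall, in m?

9.20 m

K_a = 0.3470. P_a = ½ K_a γ H² ⇒ H = √(2P_a/(K_a γ)).
H = √(2×265.8/(0.3470×18.1)) = 9.200 m.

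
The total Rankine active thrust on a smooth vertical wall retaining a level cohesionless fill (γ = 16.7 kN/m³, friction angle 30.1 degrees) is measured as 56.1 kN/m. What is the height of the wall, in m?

4.50 m

K_a = 0.3320. P_a = ½ K_a γ H² ⇒ H = √(2P_a/(K_a γ)).
H = √(2×56.1/(0.3320×16.7)) = 4.499 m.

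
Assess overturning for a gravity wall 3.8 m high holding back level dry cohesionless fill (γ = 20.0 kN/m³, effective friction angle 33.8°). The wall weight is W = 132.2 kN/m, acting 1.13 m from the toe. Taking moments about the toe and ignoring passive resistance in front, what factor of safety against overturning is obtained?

2.86

K_a = tan²(45° − 33.8°/2) = 0.2851.
P_a = ½K_aγH² = 0.5×0.2851×20.0×3.8² = 41.17 kN/m, acting at H/3 = 1.267 m above the base.
Overturning moment M_o = P_a × H/3 = 41.17 × 1.267 = 52.15.
Resisting moment M_r = W × 1.13 = 132.2 × 1.13 = 149.4.
FS_overturning = M_r/M_o = 149.4/52.15 = 2.865.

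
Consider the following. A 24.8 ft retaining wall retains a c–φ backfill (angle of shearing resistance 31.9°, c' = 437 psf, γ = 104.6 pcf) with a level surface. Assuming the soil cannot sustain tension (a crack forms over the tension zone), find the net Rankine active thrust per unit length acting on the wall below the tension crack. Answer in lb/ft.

1540 lb/ft

K_a = 0.3085; √K_a = 0.5555.
Tension-crack depth z_c = 2c/(γ√K_a) = 2×437/(104.6×0.5555) = 15.04 ft.
σ_a at base = K_a γ H − 2c√K_a = 0.3085×104.6×24.8 − 2×437×0.5555 = 314.9 psf.
P_a = ½ × 314.9 × (H − z_c) = 0.5×314.9×9.757 = 1536 lb/ft.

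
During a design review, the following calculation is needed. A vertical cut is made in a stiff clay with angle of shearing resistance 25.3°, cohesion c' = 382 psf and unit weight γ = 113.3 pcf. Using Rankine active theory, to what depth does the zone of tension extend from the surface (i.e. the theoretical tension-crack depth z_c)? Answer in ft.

K_a = tan²(45° − 25.3°/2) = 0.4012; √K_a = 0.6334.
The active pressure is zero where K_a γ z = 2c√K_a, so z_c = 2c/(γ√K_a) = 2×382/(113.3×0.6334) = 10.65 ft.

10.6 ft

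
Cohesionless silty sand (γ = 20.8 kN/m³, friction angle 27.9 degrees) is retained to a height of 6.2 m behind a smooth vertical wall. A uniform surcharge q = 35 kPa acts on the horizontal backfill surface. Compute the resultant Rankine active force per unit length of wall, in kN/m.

K_a = tan²(45° − φ/2) = 0.3625.
Soil triangle: ½ K_a γ H² = 0.5×0.3625×20.8×6.2² = 144.9 kN/m.
Surcharge rectangle: K_a q H = 0.3625×35×6.2 = 78.65 kN/m.
Total = 144.9 + 78.65 = 223.6 kN/m.

224 kN/m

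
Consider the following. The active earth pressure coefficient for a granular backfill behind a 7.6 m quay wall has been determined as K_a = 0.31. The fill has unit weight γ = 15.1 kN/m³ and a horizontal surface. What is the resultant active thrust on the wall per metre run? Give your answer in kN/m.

135 kN/m

P = ½ K_a γ H² = 0.5 × 0.31 × 15.1 × 7.6² = 135.2 kN/m.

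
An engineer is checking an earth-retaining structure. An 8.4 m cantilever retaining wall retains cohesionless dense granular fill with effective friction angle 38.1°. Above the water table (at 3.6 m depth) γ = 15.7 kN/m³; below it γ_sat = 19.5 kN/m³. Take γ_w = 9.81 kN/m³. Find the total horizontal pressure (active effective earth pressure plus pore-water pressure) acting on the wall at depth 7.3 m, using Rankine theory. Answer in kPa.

K_a = (1 − sin φ)/(1 + sin φ) = 0.2368.
γ' = 19.5 − 9.81 = 9.690 kN/m³.
Effective vertical stress at 7.3 m: σ'_v = 15.7×3.6 + 9.690×3.70 = 92.37 kPa.
σ'_h = K_a σ'_v = 0.2368 × 92.37 = 21.88 kPa; u = γ_w × 3.70 = 36.30 kPa.
Total σ_h = 21.88 + 36.30 = 58.17 kPa.

58.2 kPa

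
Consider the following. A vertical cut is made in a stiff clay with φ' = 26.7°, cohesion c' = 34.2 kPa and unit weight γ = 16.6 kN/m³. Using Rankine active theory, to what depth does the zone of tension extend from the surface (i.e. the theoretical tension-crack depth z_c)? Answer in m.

K_a = tan²(45° − 26.7°/2) = 0.3800; √K_a = 0.6164.
The active pressure is zero where K_a γ z = 2c√K_a, so z_c = 2c/(γ√K_a) = 2×34.2/(16.6×0.6164) = 6.685 m.

6.68 m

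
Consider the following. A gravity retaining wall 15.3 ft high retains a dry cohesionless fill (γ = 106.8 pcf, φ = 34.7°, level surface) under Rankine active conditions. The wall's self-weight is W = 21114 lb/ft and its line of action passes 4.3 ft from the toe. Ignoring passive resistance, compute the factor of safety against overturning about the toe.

5.19

K_a = tan²(45° − 34.7°/2) = 0.2745.
P_a = ½K_aγH² = 0.5×0.2745×106.8×15.3² = 3431 lb/ft, acting at H/3 = 5.100 ft above the base.
Overturning moment M_o = P_a × H/3 = 3431 × 5.100 = 17500.
Resisting moment M_r = W × 4.3 = 21114 × 4.3 = 90790.
FS_overturning = M_r/M_o = 90790/17500 = 5.189.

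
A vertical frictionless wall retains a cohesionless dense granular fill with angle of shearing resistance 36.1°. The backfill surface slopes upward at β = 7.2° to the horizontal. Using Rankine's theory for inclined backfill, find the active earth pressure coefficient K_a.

K_a = cos β · (cos β − √(cos²β − cos²φ)) / (cos β + √(cos²β − cos²φ)).
cos β = 0.9921, cos φ = 0.8080, √(cos²β − cos²φ) = 0.5757.
K_a = 0.9921 × (0.9921 − 0.5757)/(0.9921 + 0.5757) = 0.2635.

0.263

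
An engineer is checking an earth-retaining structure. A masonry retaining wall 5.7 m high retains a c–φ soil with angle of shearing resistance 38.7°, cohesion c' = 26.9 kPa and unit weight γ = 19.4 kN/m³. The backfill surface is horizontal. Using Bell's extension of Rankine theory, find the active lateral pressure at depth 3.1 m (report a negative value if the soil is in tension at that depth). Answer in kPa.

K_a = (1 − sin φ)/(1 + sin φ) = 0.2306.
σ_a = K_a γ z − 2c√K_a = 0.2306×19.4×3.1 − 2×26.9×0.4802 = -11.97 kPa.

-12.0 kPa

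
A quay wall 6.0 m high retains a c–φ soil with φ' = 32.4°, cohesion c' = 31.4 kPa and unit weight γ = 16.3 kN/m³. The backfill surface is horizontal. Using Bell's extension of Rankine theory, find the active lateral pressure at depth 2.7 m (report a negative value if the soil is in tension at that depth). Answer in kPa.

-21.2 kPa

K_a = (1 − sin φ)/(1 + sin φ) = 0.3022.
σ_a = K_a γ z − 2c√K_a = 0.3022×16.3×2.7 − 2×31.4×0.5498 = -21.22 kPa.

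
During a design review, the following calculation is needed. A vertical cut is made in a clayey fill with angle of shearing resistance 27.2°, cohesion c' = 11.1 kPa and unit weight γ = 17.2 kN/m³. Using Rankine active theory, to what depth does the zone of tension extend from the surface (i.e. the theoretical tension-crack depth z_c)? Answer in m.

K_a = tan²(45° − 27.2°/2) = 0.3726; √K_a = 0.6104.
The active pressure is zero where K_a γ z = 2c√K_a, so z_c = 2c/(γ√K_a) = 2×11.1/(17.2×0.6104) = 2.115 m.

2.11 m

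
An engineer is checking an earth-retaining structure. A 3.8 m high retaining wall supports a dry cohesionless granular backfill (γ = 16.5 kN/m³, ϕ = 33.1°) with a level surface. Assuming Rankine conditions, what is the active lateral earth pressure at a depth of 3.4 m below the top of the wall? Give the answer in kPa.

16.5 kPa

K_a = (1 − sin φ)/(1 + sin φ) = 0.2936.
σ_h = K_a γ z = 0.2936 × 16.5 × 3.4 = 16.47 kPa.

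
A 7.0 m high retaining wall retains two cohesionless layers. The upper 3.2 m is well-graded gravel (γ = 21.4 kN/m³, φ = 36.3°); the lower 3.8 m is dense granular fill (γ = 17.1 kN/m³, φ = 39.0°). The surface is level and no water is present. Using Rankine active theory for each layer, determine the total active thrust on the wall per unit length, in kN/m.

K_a1 = tan²(45°−36.3°/2) = 0.2563; K_a2 = tan²(45°−39.0°/2) = 0.2275.
Layer 1: σ at base = K_a1 γ₁ h₁ = 17.55 kPa; P₁ = ½×17.55×3.2 = 28.08.
Layer 2: σ_v at top = γ₁h₁ = 68.48; σ_h top = K_a2×68.48 = 15.58; σ_h base = K_a2×(68.48+17.1×3.8) = 30.36.
P₂ = ½(15.58+30.36)×3.8 = 87.29. Total P_a = 28.08+87.29 = 115.4 kN/m.

115 kN/m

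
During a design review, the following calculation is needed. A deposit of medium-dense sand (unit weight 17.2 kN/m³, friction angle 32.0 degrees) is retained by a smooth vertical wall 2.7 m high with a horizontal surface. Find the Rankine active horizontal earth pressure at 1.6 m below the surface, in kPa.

K_a = (1 − sin φ)/(1 + sin φ) = 0.3073.
σ_h = K_a γ z = 0.3073 × 17.2 × 1.6 = 8.456 kPa.

8.46 kPa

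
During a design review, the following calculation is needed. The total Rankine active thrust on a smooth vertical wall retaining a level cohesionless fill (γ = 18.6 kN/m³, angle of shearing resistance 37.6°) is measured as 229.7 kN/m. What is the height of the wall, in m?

10.1 m

K_a = 0.2421. P_a = ½ K_a γ H² ⇒ H = √(2P_a/(K_a γ)).
H = √(2×229.7/(0.2421×18.6)) = 10.10 m.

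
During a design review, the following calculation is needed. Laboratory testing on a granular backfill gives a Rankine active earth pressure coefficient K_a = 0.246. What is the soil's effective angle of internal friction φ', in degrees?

37.2°

K_a = tan²(45° − φ/2) ⇒ 45° − φ/2 = arctan(√0.246) = 26.38°.
φ = 2(45° − 26.38°) = 37.24°.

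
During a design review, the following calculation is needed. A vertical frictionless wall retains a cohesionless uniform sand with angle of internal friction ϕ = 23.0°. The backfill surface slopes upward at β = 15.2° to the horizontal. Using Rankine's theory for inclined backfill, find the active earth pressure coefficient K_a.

0.519

K_a = cos β · (cos β − √(cos²β − cos²φ)) / (cos β + √(cos²β − cos²φ)).
cos β = 0.9650, cos φ = 0.9205, √(cos²β − cos²φ) = 0.2897.
K_a = 0.9650 × (0.9650 − 0.2897)/(0.9650 + 0.2897) = 0.5194.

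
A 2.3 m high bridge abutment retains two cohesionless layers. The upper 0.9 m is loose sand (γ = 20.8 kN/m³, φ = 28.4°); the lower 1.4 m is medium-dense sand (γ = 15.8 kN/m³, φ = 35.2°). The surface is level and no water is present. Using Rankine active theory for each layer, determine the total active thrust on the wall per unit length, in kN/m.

K_a1 = tan²(45°−28.4°/2) = 0.3554; K_a2 = tan²(45°−35.2°/2) = 0.2687.
Layer 1: σ at base = K_a1 γ₁ h₁ = 6.652 kPa; P₁ = ½×6.652×0.9 = 2.994.
Layer 2: σ_v at top = γ₁h₁ = 18.72; σ_h top = K_a2×18.72 = 5.030; σ_h base = K_a2×(18.72+15.8×1.4) = 10.97.
P₂ = ½(5.030+10.97)×1.4 = 11.20. Total P_a = 2.994+11.20 = 14.20 kN/m.

14.2 kN/m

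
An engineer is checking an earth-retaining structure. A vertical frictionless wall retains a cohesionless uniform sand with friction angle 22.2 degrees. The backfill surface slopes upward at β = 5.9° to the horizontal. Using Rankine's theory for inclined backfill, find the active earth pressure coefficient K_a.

K_a = cos β · (cos β − √(cos²β − cos²φ)) / (cos β + √(cos²β − cos²φ)).
cos β = 0.9947, cos φ = 0.9259, √(cos²β − cos²φ) = 0.3636.
K_a = 0.9947 × (0.9947 − 0.3636)/(0.9947 + 0.3636) = 0.4622.

0.462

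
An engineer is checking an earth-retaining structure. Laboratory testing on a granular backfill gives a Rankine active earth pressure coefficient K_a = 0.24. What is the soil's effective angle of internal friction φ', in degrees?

K_a = tan²(45° − φ/2) ⇒ 45° − φ/2 = arctan(√0.24) = 26.10°.
φ = 2(45° − 26.10°) = 37.80°.

37.8°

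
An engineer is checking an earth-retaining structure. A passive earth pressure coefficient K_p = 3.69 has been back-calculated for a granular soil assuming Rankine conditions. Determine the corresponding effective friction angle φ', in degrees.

35.0°

K_p = (1+sin φ)/(1−sin φ) ⇒ sin φ = (K_p − 1)/(K_p + 1) = 0.5736.
φ = arcsin(0.5736) = 35.00°.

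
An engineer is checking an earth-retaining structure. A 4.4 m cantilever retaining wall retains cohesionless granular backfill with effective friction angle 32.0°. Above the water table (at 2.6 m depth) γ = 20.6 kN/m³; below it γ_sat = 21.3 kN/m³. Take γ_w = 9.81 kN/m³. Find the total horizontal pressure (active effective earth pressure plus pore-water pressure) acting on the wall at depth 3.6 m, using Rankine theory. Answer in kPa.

29.8 kPa

K_a = (1 − sin φ)/(1 + sin φ) = 0.3073.
γ' = 21.3 − 9.81 = 11.49 kN/m³.
Effective vertical stress at 3.6 m: σ'_v = 20.6×2.6 + 11.49×1.00 = 65.05 kPa.
σ'_h = K_a σ'_v = 0.3073 × 65.05 = 19.99 kPa; u = γ_w × 1.00 = 9.810 kPa.
Total σ_h = 19.99 + 9.810 = 29.80 kPa.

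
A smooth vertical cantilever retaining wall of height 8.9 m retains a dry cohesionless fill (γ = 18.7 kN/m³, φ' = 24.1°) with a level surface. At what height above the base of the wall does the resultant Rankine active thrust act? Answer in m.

2.97 m

K_a = 0.4201.
The pressure distribution is triangular, so the resultant acts at H/3 above the base = 8.9/3 = 2.967 m.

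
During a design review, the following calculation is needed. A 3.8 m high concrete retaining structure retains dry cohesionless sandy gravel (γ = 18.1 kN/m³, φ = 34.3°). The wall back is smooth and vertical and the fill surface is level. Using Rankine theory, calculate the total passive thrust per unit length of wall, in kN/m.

K_p = tan²(45° + φ/2) = 3.582.
P_p = ½ K_p γ H² = 0.5 × 3.582 × 18.1 × 3.8² = 468.1 kN/m.

468 kN/m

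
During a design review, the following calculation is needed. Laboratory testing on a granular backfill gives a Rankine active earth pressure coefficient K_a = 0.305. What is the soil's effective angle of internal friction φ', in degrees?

32.2°

K_a = tan²(45° − φ/2) ⇒ 45° − φ/2 = arctan(√0.305) = 28.91°.
φ = 2(45° − 28.91°) = 32.18°.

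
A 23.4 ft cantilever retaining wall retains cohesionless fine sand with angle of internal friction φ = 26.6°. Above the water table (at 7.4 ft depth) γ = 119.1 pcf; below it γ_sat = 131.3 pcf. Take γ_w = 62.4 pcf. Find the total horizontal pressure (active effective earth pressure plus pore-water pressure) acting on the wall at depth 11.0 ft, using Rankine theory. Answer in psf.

K_a = (1 − sin φ)/(1 + sin φ) = 0.3814.
γ' = 131.3 − 62.4 = 68.90 pcf.
Effective vertical stress at 11.0 ft: σ'_v = 119.1×7.4 + 68.90×3.60 = 1129 psf.
σ'_h = K_a σ'_v = 0.3814 × 1129 = 430.8 psf; u = γ_w × 3.60 = 224.6 psf.
Total σ_h = 430.8 + 224.6 = 655.4 psf.

655 psf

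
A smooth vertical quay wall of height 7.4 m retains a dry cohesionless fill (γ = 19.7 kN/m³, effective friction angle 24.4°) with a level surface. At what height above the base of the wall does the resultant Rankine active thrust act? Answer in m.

K_a = 0.4153.
The pressure distribution is triangular, so the resultant acts at H/3 above the base = 7.4/3 = 2.467 m.

2.47 m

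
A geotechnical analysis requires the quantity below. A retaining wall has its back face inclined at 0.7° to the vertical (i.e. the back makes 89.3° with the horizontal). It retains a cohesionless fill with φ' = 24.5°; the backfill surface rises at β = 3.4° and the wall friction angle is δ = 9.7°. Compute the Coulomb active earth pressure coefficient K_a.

0.403

K_a = sin²(α+φ) / [sin²α · sin(α−δ) · (1 + √{sin(φ+δ)sin(φ−β) / (sin(α−δ)sin(α+β))})²].
With α = 89.3°, φ = 24.5°, δ = 9.7°, β = 3.4°: K_a = 0.4028.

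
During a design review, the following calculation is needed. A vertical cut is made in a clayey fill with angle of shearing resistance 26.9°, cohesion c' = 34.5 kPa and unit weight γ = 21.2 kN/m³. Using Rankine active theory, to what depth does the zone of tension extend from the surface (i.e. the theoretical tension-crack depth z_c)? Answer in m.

5.30 m

K_a = tan²(45° − 26.9°/2) = 0.3770; √K_a = 0.6140.
The active pressure is zero where K_a γ z = 2c√K_a, so z_c = 2c/(γ√K_a) = 2×34.5/(21.2×0.6140) = 5.301 m.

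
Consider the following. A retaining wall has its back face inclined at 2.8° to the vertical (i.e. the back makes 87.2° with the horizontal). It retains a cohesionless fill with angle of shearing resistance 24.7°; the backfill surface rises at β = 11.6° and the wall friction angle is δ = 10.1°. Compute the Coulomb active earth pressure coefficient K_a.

0.474

K_a = sin²(α+φ) / [sin²α · sin(α−δ) · (1 + √{sin(φ+δ)sin(φ−β) / (sin(α−δ)sin(α+β))})²].
With α = 87.2°, φ = 24.7°, δ = 10.1°, β = 11.6°: K_a = 0.4741.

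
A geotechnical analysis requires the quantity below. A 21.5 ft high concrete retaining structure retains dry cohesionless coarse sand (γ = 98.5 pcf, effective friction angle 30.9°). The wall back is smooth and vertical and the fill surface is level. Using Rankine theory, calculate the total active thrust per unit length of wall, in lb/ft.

K_a = tan²(45° − φ/2) = 0.3214.
P_a = ½ K_a γ H² = 0.5 × 0.3214 × 98.5 × 21.5² = 7317 lb/ft.

7320 lb/ft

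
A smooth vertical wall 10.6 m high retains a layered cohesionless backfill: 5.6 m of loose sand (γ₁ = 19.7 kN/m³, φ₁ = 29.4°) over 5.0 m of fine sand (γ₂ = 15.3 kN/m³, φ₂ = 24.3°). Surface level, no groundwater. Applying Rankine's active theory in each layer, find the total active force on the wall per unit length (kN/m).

K_a1 = tan²(45°−29.4°/2) = 0.3415; K_a2 = tan²(45°−24.3°/2) = 0.4169.
Layer 1: σ at base = K_a1 γ₁ h₁ = 37.67 kPa; P₁ = ½×37.67×5.6 = 105.5.
Layer 2: σ_v at top = γ₁h₁ = 110.3; σ_h top = K_a2×110.3 = 45.99; σ_h base = K_a2×(110.3+15.3×5.0) = 77.89.
P₂ = ½(45.99+77.89)×5.0 = 309.7. Total P_a = 105.5+309.7 = 415.2 kN/m.

415 kN/m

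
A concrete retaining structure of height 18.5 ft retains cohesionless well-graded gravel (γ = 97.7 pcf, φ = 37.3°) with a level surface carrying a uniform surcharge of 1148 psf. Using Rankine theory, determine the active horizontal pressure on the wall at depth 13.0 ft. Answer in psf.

K_a = (1 − sin φ)/(1 + sin φ) = 0.2453.
σ_v = γz + q = 97.7 × 13.0 + 1148 = 2418 psf.
σ_h = K_a σ_v = 0.2453 × 2418 = 593.3 psf.

593 psf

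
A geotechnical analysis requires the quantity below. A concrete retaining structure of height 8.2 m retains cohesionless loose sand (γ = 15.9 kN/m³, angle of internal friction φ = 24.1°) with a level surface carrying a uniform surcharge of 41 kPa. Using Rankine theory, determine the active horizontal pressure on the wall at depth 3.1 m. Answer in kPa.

37.9 kPa

K_a = (1 − sin φ)/(1 + sin φ) = 0.4201.
σ_v = γz + q = 15.9 × 3.1 + 41 = 90.29 kPa.
σ_h = K_a σ_v = 0.4201 × 90.29 = 37.93 kPa.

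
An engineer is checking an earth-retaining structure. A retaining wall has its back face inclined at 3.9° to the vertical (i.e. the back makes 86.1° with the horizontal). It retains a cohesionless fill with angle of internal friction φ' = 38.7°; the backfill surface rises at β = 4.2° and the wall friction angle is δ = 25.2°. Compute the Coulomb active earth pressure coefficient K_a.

0.249

K_a = sin²(α+φ) / [sin²α · sin(α−δ) · (1 + √{sin(φ+δ)sin(φ−β) / (sin(α−δ)sin(α+β))})²].
With α = 86.1°, φ = 38.7°, δ = 25.2°, β = 4.2°: K_a = 0.2494.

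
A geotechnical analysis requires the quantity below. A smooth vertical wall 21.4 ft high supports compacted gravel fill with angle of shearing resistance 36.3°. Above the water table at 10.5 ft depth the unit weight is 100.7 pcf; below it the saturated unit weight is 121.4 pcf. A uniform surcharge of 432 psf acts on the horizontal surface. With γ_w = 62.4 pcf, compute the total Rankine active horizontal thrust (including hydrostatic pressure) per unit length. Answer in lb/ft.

11400 lb/ft

K_a = tan²(45° − φ/2) = 0.2563.
γ' = 121.4 − 62.4 = 59.00 pcf. h₂ = H − d_w = 10.9 ft.
σ'_h: at surface K_a·q = 110.7; at WT K_a(q+γd_w) = 381.7; at base K_a(q+γd_w+γ'h₂) = 546.5 psf.
P₁ = ½(110.7+381.7)×10.5 = 2585; P₂ = ½(381.7+546.5)×10.9 = 5058; P_w = ½γ_w h₂² = 3707.
Total = 2585+5058+3707 = 11350 lb/ft.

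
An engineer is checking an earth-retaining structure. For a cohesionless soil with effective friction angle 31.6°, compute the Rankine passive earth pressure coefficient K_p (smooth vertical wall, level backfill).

K_p = (1 + sin φ)/(1 − sin φ) = tan²(45° + 31.6°/2) = 3.202.

3.20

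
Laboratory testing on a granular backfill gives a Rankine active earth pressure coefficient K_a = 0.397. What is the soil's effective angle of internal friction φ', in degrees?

25.6°

K_a = tan²(45° − φ/2) ⇒ 45° − φ/2 = arctan(√0.397) = 32.21°.
φ = 2(45° − 32.21°) = 25.57°.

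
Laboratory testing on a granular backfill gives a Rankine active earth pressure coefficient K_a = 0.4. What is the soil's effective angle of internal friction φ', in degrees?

K_a = tan²(45° − φ/2) ⇒ 45° − φ/2 = arctan(√0.4) = 32.31°.
φ = 2(45° − 32.31°) = 25.38°.

25.4°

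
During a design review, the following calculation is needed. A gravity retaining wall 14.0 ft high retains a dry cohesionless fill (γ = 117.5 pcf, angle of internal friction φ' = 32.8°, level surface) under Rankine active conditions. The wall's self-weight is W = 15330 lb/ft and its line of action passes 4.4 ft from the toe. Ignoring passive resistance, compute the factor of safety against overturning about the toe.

4.22

K_a = tan²(45° − 32.8°/2) = 0.2973.
P_a = ½K_aγH² = 0.5×0.2973×117.5×14.0² = 3423 lb/ft, acting at H/3 = 4.667 ft above the base.
Overturning moment M_o = P_a × H/3 = 3423 × 4.667 = 15970.
Resisting moment M_r = W × 4.4 = 15330 × 4.4 = 67450.
FS_overturning = M_r/M_o = 67450/15970 = 4.223.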